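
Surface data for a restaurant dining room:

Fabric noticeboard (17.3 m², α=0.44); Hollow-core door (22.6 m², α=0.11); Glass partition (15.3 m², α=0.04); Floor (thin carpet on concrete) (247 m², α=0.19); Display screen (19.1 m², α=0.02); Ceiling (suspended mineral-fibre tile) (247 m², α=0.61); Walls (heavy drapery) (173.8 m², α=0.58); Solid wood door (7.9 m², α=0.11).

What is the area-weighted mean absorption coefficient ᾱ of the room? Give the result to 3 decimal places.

Total surface area S = 750.0 m².
Σ(Sᵢαᵢ) = 17.3*0.44 + 22.6*0.11 + 15.3*0.04 + 247*0.19 + 19.1*0.02 + 247*0.61 + 173.8*0.58 + 7.9*0.11 = 310.365.
ᾱ = 310.365 / 750.0 = 0.414.

0.414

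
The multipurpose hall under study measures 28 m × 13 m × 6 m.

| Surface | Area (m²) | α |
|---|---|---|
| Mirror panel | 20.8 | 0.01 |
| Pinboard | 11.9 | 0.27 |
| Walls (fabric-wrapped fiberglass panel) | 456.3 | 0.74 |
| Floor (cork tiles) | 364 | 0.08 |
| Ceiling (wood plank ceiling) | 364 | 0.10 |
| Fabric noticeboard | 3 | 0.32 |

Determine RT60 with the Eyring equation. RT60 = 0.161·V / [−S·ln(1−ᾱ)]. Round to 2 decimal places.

S = Σ Sᵢ = 1220.0 m².
Σ(Sᵢαᵢ) = 20.8·0.01 + 11.9·0.27 + 456.3·0.74 + 364·0.08 + 364·0.10 + 3·0.32 = 407.563.
ᾱ = 407.563 / 1220.0 = 0.3341.
Eyring denominator: −S ln(1−ᾱ) = 496.071.
V = 28 × 13 × 6 = 2184 m³.
T = 0.161·V/[−S·ln(1−ᾱ)] = 0.161·2184/496.071 = 0.71 s.

0.71 s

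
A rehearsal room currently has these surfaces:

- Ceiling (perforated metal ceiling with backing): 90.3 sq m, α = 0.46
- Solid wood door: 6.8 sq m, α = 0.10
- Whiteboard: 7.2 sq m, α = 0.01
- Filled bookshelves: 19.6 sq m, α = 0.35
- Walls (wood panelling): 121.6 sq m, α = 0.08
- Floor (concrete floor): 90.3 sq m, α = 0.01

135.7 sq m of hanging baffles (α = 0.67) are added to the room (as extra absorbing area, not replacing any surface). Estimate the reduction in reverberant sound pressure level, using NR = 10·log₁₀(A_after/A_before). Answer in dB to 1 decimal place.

Equivalent absorption area: A_before = 90.3*0.46 + 6.8*0.10 + 7.2*0.01 + 19.6*0.35 + 121.6*0.08 + 90.3*0.01 = 59.781 sq m.
Added absorption = 135.7 × 0.67 = 90.919 sabins.
New total A_after = 150.700 sabins.
NR = 10·log₁₀(150.700/59.781) = 4.0 dB.

4.0 dB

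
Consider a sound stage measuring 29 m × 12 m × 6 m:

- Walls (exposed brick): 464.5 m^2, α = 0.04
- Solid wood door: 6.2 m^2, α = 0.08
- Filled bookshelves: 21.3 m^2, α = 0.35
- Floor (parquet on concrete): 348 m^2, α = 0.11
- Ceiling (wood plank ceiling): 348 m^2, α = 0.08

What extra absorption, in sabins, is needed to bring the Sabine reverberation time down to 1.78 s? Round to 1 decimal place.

Summing Sᵢαᵢ: 18.580 + 0.496 + 7.455 + 38.280 + 27.840 → A₁ = 92.651 sabins.
V = 2088 m³. Required absorption A₂ = 0.161 × 2088 / 1.78 = 188.858 sabins.
Additional absorption ΔA = 188.858 − 92.651 = 96.2 sabins.

96.2 sabins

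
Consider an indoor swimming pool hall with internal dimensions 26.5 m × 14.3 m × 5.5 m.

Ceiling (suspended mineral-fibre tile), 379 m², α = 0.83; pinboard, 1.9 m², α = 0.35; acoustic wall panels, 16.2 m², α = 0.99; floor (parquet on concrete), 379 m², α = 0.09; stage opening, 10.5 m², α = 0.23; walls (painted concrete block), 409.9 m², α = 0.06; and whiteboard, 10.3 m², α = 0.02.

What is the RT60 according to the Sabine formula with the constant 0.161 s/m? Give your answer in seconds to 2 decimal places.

Equivalent absorption area: A = 379*0.83 + 1.9*0.35 + 16.2*0.99 + 379*0.09 + 10.5*0.23 + 409.9*0.06 + 10.3*0.02 = 392.598 m².
Volume V = 26.5 × 14.3 × 5.5 = 2084.225 m³.
T = 0.161 V/A = 0.161·2084.225/392.598 = 0.85 s.

0.85 seconds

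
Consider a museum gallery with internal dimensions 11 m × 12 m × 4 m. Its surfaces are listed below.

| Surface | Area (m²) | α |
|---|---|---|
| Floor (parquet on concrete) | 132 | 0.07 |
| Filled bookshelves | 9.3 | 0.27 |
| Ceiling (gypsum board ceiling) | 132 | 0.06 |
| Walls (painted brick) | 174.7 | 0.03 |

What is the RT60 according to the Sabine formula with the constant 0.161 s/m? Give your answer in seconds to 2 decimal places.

3.41 s

Equivalent absorption area: A = 132*0.07 + 9.3*0.27 + 132*0.06 + 174.7*0.03 = 24.912 m².
V = 11·12·4 = 528 m³.
RT60 = 0.161 · V / A = 0.161 × 528 / 24.912 = 3.41 s.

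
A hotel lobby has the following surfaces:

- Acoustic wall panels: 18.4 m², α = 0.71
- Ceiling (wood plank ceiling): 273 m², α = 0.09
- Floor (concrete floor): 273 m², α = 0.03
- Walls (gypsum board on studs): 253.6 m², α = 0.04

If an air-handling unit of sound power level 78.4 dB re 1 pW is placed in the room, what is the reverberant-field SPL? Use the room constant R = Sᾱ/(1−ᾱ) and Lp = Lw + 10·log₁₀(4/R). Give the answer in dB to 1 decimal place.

66.6 dB

Σ(Sᵢαᵢ) = 18.4·0.71 + 273·0.09 + 273·0.03 + 253.6·0.04 = 55.968; total area S = 818.0 m².
ᾱ = 0.0684, so room constant R = A/(1−ᾱ) = 60.077 m².
Lp = 78.4 + 10·log₁₀(4/60.077) = 78.4 + (-11.77) = 66.6 dB.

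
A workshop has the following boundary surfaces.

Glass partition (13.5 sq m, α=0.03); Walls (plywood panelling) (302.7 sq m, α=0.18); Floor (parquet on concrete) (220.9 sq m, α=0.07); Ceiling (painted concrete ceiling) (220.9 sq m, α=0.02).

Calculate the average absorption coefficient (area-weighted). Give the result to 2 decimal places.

0.10

Total surface area S = 758.0 sq m.
A = 13.5·0.03 + 302.7·0.18 + 220.9·0.07 + 220.9·0.02 = 74.772 sabins.
ᾱ = 74.772 / 758.0 = 0.10.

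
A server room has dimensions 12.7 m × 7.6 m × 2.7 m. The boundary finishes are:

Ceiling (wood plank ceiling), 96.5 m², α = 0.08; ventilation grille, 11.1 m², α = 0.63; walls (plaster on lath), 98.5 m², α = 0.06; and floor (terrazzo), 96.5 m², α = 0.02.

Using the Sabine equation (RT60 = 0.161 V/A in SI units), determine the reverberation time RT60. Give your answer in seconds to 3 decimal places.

Total absorption A = 96.5·0.08 + 11.1·0.63 + 98.5·0.06 + 96.5·0.02
  = 7.720 + 6.993 + 5.910 + 1.930 = 22.553 m² sabins.
Volume V = 12.7 × 7.6 × 2.7 = 260.604 m³.
RT60 = 0.161 · V / A = 0.161 × 260.604 / 22.553 = 1.860 s.

1.860 sec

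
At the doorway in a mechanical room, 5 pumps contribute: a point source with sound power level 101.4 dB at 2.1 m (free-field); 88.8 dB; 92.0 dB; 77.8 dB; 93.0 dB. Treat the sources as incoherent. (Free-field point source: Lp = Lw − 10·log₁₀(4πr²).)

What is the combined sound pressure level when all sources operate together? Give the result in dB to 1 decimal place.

96.7 dB

Source at 2.1 m: Lp = 101.4 − 10·log₁₀(4π·2.1²) = 101.4 − 10·log₁₀(55.418) = 84.0 dB.
Converting to relative power and adding: 10^(84.0/10) + 10^(88.8/10) + 10^(92.0/10) + 10^(77.8/10) + 10^(93.0/10) = 4.65e+09.
Combined level = 10 log₁₀(4.65e+09) = 96.7 dB.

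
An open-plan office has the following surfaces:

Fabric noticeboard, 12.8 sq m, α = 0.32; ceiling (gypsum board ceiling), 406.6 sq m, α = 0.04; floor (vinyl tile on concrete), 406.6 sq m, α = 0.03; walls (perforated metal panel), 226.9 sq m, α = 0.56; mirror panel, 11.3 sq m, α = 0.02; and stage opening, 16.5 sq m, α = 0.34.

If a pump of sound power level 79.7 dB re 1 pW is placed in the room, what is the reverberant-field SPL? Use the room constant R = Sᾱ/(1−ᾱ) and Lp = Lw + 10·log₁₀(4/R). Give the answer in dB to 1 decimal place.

A = 165.458 sabins; S = 1080.7 sq m.
ᾱ = 165.458/1080.7 = 0.1531; R = Sᾱ/(1−ᾱ) = 165.458/(1−0.1531) = 195.369 sq m.
Lp = Lw + 10 log₁₀(4/R) = 79.7 -16.89 = 62.8 dB.

62.8 dB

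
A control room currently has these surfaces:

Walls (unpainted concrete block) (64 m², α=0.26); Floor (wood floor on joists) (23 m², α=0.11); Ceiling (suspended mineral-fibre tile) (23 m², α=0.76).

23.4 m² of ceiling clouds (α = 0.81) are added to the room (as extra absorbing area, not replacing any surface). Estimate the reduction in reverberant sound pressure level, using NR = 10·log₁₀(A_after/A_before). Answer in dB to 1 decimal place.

1.8 dB

Total absorption A_before = 64×0.26 + 23×0.11 + 23×0.76
  = 16.640 + 2.530 + 17.480 = 36.650 m² sabins.
Treatment contributes 23.4·0.81 = 18.954 sabins.
A_after = 36.650 + 18.954 = 55.604 sabins.
Reduction = 10 log₁₀(A_after/A_before) = 10 log₁₀(1.5172) = 1.8 dB.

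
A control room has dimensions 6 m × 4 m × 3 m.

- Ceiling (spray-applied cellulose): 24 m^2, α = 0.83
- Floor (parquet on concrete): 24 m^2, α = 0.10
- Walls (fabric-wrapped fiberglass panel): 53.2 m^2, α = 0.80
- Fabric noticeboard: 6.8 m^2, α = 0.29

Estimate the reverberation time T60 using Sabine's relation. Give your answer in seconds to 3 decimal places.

A = Σ Sᵢαᵢ = 24*0.83 + 24*0.10 + 53.2*0.80 + 6.8*0.29 = 66.852 sabins.
Room volume: 72 m³.
Sabine: RT60 = 0.161 × 72 / 66.852 = 0.173 s.

0.173 seconds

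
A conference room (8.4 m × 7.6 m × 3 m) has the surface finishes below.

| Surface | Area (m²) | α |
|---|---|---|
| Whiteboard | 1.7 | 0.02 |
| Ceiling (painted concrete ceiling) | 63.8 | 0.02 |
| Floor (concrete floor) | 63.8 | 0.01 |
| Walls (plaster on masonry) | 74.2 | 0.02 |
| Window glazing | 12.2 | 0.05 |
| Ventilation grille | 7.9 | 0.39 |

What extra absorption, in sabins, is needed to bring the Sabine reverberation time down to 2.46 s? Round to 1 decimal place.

Total absorption A₁ = 1.7*0.02 + 63.8*0.02 + 63.8*0.01 + 74.2*0.02 + 12.2*0.05 + 7.9*0.39
  = 0.034 + 1.276 + 0.638 + 1.484 + 0.610 + 3.081 = 7.123 m² sabins.
Target A₂ = 0.161·191.52/2.46 = 12.534 sabins (V = 191.52 m³).
Additional absorption ΔA = 12.534 − 7.123 = 5.4 sabins.

5.4 sabins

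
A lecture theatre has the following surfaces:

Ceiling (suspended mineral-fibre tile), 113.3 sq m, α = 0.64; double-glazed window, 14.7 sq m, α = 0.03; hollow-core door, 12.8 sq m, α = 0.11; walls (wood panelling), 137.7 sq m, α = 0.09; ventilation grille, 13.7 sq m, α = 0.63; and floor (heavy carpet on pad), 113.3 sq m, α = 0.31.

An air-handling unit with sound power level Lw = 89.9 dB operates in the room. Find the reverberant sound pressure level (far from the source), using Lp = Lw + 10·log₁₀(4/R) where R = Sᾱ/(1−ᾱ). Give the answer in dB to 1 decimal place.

A = 130.508 sabins; S = 405.5 sq m.
ᾱ = 130.508/405.5 = 0.3218; R = Sᾱ/(1−ᾱ) = 130.508/(1−0.3218) = 192.433 sq m.
Lp = 89.9 + 10·log₁₀(4/192.433) = 89.9 + (-16.82) = 73.1 dB.

73.1 dB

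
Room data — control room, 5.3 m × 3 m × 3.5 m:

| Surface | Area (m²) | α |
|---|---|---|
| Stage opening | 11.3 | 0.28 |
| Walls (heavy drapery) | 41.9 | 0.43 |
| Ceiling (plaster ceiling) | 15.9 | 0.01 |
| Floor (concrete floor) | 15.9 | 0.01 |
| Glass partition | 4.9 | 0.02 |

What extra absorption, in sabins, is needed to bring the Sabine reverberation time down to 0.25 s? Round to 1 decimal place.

14.2 sabins

A₁ = Σ Sᵢαᵢ = 11.3×0.28 + 41.9×0.43 + 15.9×0.01 + 15.9×0.01 + 4.9×0.02 = 21.597 sabins.
V = 55.65 m³. Required absorption A₂ = 0.161 × 55.65 / 0.25 = 35.839 sabins.
Shortfall: 35.839 − 21.597 = 14.2 sabins.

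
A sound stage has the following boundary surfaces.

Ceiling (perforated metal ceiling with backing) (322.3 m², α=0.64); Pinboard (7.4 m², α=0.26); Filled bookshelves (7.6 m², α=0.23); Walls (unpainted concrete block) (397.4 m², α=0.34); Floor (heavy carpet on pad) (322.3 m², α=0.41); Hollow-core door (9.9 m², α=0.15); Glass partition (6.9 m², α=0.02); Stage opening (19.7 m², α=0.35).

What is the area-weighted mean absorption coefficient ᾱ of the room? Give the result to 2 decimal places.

0.44

S = Σ Sᵢ = 322.3 + 7.4 + 7.6 + 397.4 + 322.3 + 9.9 + 6.9 + 19.7 = 1093.5 m².
A = 322.3×0.64 + 7.4×0.26 + 7.6×0.23 + 397.4×0.34 + 322.3×0.41 + 9.9×0.15 + 6.9×0.02 + 19.7×0.35 = 485.721 sabins.
ᾱ = 485.721 / 1093.5 = 0.44.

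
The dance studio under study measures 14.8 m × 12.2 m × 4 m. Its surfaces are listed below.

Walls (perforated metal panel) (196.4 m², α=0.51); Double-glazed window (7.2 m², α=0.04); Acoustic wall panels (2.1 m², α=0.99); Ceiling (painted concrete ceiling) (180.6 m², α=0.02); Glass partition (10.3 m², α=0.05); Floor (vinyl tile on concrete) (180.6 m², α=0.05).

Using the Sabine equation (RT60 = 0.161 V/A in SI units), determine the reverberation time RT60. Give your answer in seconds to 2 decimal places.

A = Σ Sᵢαᵢ = 196.4×0.51 + 7.2×0.04 + 2.1×0.99 + 180.6×0.02 + 10.3×0.05 + 180.6×0.05 = 115.688 sabins.
Volume V = 14.8 × 12.2 × 4 = 722.24 m³.
RT60 = 0.161 · V / A = 0.161 × 722.24 / 115.688 = 1.01 s.

1.01 seconds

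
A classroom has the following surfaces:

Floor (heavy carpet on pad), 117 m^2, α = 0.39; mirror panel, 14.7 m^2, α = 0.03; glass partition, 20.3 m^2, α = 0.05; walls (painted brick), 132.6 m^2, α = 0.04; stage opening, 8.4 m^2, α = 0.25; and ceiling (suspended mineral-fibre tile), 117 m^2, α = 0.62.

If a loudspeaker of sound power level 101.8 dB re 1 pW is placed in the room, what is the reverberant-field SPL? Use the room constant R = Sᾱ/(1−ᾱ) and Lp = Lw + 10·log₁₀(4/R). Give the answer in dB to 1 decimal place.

A = 127.030 sabins; S = 410.0 m^2.
ᾱ = 0.3098, so room constant R = A/(1−ᾱ) = 184.048 m^2.
Lp = Lw + 10 log₁₀(4/R) = 101.8 -16.63 = 85.2 dB.

85.2 dB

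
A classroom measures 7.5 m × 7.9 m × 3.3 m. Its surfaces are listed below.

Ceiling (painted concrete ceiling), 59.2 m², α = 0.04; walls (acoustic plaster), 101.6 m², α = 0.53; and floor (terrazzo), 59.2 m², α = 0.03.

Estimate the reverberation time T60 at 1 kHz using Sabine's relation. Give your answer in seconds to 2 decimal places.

Summing Sᵢαᵢ: 2.368 + 53.848 + 1.776 → A = 57.992 sabins.
V = 7.5·7.9·3.3 = 195.525 m³.
RT60 = 0.161 · V / A = 0.161 × 195.525 / 57.992 = 0.54 s.

0.54 sec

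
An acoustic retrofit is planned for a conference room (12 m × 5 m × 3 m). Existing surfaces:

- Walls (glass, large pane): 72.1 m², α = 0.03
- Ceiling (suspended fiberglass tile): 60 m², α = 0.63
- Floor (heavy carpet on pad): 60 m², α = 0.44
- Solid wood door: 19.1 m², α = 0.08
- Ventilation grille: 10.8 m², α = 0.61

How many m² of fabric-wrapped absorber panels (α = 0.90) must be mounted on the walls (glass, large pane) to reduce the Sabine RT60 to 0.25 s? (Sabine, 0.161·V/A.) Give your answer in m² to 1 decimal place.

Total absorption A₁ = 72.1×0.03 + 60×0.63 + 60×0.44 + 19.1×0.08 + 10.8×0.61
  = 2.163 + 37.800 + 26.400 + 1.528 + 6.588 = 74.479 m² sabins.
V = 180 m³. Target absorption A₂ = 0.161 × 180 / 0.25 = 115.920 sabins.
ΔA needed = 115.920 − 74.479 = 41.441 sabins.
Net gain per m²: Δα = 0.90 − 0.03 = 0.87.
Area = ΔA/Δα = 41.441/0.87 = 47.6 m².

47.6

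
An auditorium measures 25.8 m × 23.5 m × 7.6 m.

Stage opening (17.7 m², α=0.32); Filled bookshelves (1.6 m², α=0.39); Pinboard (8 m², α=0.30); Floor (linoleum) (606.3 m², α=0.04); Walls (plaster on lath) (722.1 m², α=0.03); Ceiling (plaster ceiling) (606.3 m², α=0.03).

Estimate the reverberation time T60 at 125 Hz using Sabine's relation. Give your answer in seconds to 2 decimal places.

Total absorption A = 17.7*0.32 + 1.6*0.39 + 8*0.30 + 606.3*0.04 + 722.1*0.03 + 606.3*0.03
  = 5.664 + 0.624 + 2.400 + 24.252 + 21.663 + 18.189 = 72.792 m² sabins.
V = 25.8·23.5·7.6 = 4607.88 m³.
Sabine: RT60 = 0.161 × 4607.88 / 72.792 = 10.19 s.

10.19 s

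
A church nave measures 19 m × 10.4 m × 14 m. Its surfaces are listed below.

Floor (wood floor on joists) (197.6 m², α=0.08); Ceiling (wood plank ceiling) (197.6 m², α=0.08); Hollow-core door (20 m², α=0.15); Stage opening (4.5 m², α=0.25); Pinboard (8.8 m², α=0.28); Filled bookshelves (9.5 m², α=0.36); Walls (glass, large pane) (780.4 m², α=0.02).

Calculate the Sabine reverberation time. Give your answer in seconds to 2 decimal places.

Total absorption A = 197.6·0.08 + 197.6·0.08 + 20·0.15 + 4.5·0.25 + 8.8·0.28 + 9.5·0.36 + 780.4·0.02
  = 15.808 + 15.808 + 3.000 + 1.125 + 2.464 + 3.420 + 15.608 = 57.233 m² sabins.
Room volume: 2766.4 m³.
Sabine: RT60 = 0.161 × 2766.4 / 57.233 = 7.78 s.

7.78 seconds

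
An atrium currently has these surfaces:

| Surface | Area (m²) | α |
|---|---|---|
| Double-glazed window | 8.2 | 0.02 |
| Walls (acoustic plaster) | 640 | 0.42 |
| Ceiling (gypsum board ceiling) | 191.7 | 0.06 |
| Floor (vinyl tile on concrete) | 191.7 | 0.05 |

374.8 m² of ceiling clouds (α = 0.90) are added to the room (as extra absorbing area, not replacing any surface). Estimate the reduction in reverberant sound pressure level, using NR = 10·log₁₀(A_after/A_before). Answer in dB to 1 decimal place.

A_before = Σ Sᵢαᵢ = 8.2·0.02 + 640·0.42 + 191.7·0.06 + 191.7·0.05 = 290.051 sabins.
Added absorption = 374.8 × 0.90 = 337.320 sabins.
A_after = 290.051 + 337.320 = 627.371 sabins.
Reduction = 10 log₁₀(A_after/A_before) = 10 log₁₀(2.1630) = 3.4 dB.

3.4 dB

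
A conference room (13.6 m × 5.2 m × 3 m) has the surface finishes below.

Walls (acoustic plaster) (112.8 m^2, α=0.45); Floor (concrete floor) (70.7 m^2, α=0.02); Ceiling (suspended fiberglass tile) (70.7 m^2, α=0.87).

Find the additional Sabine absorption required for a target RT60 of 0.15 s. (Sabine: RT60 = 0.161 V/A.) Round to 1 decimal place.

114.0 sabins

A₁ = Σ Sᵢαᵢ = 112.8*0.45 + 70.7*0.02 + 70.7*0.87 = 113.683 sabins.
Target A₂ = 0.161·212.16/0.15 = 227.718 sabins (V = 212.16 m³).
Additional absorption ΔA = 227.718 − 113.683 = 114.0 sabins.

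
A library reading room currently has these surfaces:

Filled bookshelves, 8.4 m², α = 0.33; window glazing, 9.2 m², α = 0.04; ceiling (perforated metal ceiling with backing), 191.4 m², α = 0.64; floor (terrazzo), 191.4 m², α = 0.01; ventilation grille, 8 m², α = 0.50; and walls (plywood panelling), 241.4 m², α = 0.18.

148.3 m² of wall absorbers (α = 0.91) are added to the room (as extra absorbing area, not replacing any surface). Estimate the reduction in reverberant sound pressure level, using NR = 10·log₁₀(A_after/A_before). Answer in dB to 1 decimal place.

2.5 dB

A_before = Σ Sᵢαᵢ = 8.4*0.33 + 9.2*0.04 + 191.4*0.64 + 191.4*0.01 + 8*0.50 + 241.4*0.18 = 175.002 sabins.
Treatment contributes 148.3·0.91 = 134.953 sabins.
New total A_after = 309.955 sabins.
Reduction = 10 log₁₀(A_after/A_before) = 10 log₁₀(1.7712) = 2.5 dB.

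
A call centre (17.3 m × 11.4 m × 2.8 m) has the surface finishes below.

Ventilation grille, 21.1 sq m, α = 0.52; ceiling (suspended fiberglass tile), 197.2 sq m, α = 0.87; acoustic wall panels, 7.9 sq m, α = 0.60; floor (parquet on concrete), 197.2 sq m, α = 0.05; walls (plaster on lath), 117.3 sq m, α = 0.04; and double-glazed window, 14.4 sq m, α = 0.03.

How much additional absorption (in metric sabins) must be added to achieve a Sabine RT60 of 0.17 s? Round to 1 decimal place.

Equivalent absorption area: A₁ = 21.1·0.52 + 197.2·0.87 + 7.9·0.60 + 197.2·0.05 + 117.3·0.04 + 14.4·0.03 = 202.260 sq m.
V = 552.216 m³. Required absorption A₂ = 0.161 × 552.216 / 0.17 = 522.981 sabins.
Shortfall: 522.981 − 202.260 = 320.7 sabins.

320.7 sabins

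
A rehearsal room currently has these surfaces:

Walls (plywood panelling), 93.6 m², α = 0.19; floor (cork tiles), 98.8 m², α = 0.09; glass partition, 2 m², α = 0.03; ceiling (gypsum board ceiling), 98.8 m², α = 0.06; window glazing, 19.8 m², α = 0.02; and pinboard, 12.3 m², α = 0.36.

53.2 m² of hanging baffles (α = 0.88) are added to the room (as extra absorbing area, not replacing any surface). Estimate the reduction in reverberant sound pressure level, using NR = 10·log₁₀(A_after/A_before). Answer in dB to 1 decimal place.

3.5 dB

A_before = Σ Sᵢαᵢ = 93.6·0.19 + 98.8·0.09 + 2·0.03 + 98.8·0.06 + 19.8·0.02 + 12.3·0.36 = 37.488 sabins.
Added absorption = 53.2 × 0.88 = 46.816 sabins.
New total A_after = 84.304 sabins.
NR = 10·log₁₀(84.304/37.488) = 3.5 dB.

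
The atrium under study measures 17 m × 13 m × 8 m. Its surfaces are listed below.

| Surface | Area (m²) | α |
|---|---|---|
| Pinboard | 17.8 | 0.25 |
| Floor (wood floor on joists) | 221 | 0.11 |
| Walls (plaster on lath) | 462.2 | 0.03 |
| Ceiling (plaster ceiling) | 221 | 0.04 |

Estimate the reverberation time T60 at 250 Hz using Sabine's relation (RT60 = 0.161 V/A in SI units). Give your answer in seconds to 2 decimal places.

Summing Sᵢαᵢ: 4.450 + 24.310 + 13.866 + 8.840 → A = 51.466 sabins.
Room volume: 1768 m³.
Sabine: RT60 = 0.161 × 1768 / 51.466 = 5.53 s.

5.53 s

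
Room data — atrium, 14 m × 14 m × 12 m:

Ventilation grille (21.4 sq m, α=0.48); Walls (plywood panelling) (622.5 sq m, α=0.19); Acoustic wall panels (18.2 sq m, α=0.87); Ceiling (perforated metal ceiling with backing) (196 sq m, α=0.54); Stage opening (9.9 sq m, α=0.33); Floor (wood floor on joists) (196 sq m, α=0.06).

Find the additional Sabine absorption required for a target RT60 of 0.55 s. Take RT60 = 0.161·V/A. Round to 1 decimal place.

423.2 sabins

Total absorption A₁ = 21.4·0.48 + 622.5·0.19 + 18.2·0.87 + 196·0.54 + 9.9·0.33 + 196·0.06
  = 10.272 + 118.275 + 15.834 + 105.840 + 3.267 + 11.760 = 265.248 sq m sabins.
Target A₂ = 0.161·2352/0.55 = 688.495 sabins (V = 2352 m³).
Additional absorption ΔA = 688.495 − 265.248 = 423.2 sabins.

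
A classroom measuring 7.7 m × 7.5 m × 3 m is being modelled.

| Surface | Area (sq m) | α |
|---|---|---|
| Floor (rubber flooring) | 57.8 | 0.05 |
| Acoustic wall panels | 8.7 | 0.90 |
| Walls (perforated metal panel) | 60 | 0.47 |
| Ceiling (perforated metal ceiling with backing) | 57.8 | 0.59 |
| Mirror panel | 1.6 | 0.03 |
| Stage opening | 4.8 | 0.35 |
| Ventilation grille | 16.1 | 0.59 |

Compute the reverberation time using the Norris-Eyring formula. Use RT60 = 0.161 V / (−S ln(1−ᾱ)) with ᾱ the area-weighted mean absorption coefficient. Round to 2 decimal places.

Total surface area S = 57.8 + 8.7 + 60 + 57.8 + 1.6 + 4.8 + 16.1 = 206.8 sq m.
Absorption A = 57.8·0.05 + 8.7·0.90 + 60·0.47 + 57.8·0.59 + 1.6·0.03 + 4.8·0.35 + 16.1·0.59 = 84.249 sabins.
ᾱ = 84.249 / 206.8 = 0.4074.
−S·ln(1−ᾱ) = −206.8 × ln(1 − 0.4074) = 108.205.
V = 7.7 × 7.5 × 3 = 173.25 m³.
T = 0.161·V/[−S·ln(1−ᾱ)] = 0.161·173.25/108.205 = 0.26 s.

0.26 s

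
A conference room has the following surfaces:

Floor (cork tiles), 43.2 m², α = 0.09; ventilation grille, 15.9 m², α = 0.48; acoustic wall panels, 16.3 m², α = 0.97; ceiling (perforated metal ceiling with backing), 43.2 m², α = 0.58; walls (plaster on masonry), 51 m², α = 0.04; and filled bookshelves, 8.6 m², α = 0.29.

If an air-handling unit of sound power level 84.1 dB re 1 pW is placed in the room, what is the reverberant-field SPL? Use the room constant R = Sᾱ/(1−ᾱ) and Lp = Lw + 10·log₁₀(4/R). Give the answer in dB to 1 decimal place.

70.9 dB

A = 56.921 sabins; S = 178.2 m².
ᾱ = 56.921/178.2 = 0.3194; R = Sᾱ/(1−ᾱ) = 56.921/(1−0.3194) = 83.634 m².
Lp = Lw + 10 log₁₀(4/R) = 84.1 -13.20 = 70.9 dB.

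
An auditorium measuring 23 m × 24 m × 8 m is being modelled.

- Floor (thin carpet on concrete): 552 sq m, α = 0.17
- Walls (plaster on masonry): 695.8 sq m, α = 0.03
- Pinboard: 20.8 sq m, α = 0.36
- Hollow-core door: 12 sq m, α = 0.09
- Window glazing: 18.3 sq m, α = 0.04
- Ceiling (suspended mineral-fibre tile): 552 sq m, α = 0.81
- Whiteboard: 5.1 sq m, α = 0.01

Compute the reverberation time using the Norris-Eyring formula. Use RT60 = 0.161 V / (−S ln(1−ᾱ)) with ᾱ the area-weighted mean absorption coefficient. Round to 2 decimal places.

Total surface area S = 552 + 695.8 + 20.8 + 12 + 18.3 + 552 + 5.1 = 1856.0 sq m.
Absorption A = 552·0.17 + 695.8·0.03 + 20.8·0.36 + 12·0.09 + 18.3·0.04 + 552·0.81 + 5.1·0.01 = 571.185 sabins.
ᾱ = 571.185 / 1856.0 = 0.3078.
−S·ln(1−ᾱ) = −1856.0 × ln(1 − 0.3078) = 682.786.
V = 23 × 24 × 8 = 4416 m³.
RT60 = 0.161 × 4416 / 682.786 = 1.04 s.

1.04 sec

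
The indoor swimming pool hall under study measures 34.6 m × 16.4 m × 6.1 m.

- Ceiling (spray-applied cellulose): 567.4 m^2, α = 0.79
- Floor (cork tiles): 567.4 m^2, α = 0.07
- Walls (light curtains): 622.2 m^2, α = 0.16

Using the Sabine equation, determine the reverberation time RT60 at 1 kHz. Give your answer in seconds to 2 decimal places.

0.95 sec

A = Σ Sᵢαᵢ = 567.4*0.79 + 567.4*0.07 + 622.2*0.16 = 587.516 sabins.
Volume V = 34.6 × 16.4 × 6.1 = 3461.384 m³.
RT60 = 0.161 · V / A = 0.161 × 3461.384 / 587.516 = 0.95 s.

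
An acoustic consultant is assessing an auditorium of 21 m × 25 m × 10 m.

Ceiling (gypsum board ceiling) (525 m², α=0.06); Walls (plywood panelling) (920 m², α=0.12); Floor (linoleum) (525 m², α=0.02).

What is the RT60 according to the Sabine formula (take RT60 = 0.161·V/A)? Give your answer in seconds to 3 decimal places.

5.546 sec

Total absorption A = 525·0.06 + 920·0.12 + 525·0.02
  = 31.500 + 110.400 + 10.500 = 152.400 m² sabins.
Volume V = 21 × 25 × 10 = 5250 m³.
T = 0.161 V/A = 0.161·5250/152.400 = 5.546 s.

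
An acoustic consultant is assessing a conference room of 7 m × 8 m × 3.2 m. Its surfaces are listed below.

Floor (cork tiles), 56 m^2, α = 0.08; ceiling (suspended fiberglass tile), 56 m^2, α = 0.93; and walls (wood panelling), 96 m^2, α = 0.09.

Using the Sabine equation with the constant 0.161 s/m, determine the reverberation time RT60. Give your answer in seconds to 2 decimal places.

0.44 s

A = Σ Sᵢαᵢ = 56·0.08 + 56·0.93 + 96·0.09 = 65.200 sabins.
Room volume: 179.2 m³.
T = 0.161 V/A = 0.161·179.2/65.200 = 0.44 s.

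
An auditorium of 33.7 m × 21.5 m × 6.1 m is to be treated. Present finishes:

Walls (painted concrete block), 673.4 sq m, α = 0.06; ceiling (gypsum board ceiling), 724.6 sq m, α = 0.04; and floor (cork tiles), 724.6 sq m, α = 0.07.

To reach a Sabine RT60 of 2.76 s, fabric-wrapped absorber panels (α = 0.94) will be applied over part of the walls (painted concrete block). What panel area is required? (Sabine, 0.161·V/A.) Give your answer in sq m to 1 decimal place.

A₁ = Σ Sᵢαᵢ = 673.4×0.06 + 724.6×0.04 + 724.6×0.07 = 120.110 sabins.
Required A₂ = 0.161·4419.755/2.76 = 257.819 sabins.
ΔA needed = 257.819 − 120.110 = 137.709 sabins.
Each sq m of panel replacing the walls (painted concrete block) adds (0.94 − 0.06) = 0.88 sabins.
Area = ΔA/Δα = 137.709/0.88 = 156.5 sq m.

156.5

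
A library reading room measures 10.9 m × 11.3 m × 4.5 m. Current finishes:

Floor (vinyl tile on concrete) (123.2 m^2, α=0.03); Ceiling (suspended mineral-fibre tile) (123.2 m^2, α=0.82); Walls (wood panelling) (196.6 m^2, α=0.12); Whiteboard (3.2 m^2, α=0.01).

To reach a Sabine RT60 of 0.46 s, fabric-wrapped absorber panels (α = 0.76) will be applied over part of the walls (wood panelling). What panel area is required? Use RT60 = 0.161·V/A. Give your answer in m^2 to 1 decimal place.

A₁ = Σ Sᵢαᵢ = 123.2*0.03 + 123.2*0.82 + 196.6*0.12 + 3.2*0.01 = 128.344 sabins.
Required A₂ = 0.161·554.265/0.46 = 193.993 sabins.
Absorption to add: 193.993 − 128.344 = 65.649 sabins.
Net gain per m^2: Δα = 0.76 − 0.12 = 0.64.
Panel area = 65.649 / 0.64 = 102.6 m^2.

102.6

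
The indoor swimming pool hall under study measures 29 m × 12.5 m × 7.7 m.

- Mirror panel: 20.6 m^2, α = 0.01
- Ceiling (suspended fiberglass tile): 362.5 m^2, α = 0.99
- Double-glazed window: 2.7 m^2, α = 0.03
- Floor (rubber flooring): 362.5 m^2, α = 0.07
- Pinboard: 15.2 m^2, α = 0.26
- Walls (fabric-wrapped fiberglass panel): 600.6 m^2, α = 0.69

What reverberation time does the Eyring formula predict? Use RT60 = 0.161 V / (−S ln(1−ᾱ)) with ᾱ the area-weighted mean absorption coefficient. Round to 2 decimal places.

0.37 seconds

Total surface area S = 20.6 + 362.5 + 2.7 + 362.5 + 15.2 + 600.6 = 1364.1 m^2.
Σ(Sᵢαᵢ) = 20.6×0.01 + 362.5×0.99 + 2.7×0.03 + 362.5×0.07 + 15.2×0.26 + 600.6×0.69 = 802.903.
ᾱ = 802.903 / 1364.1 = 0.5886.
−S·ln(1−ᾱ) = −1364.1 × ln(1 − 0.5886) = 1211.579.
V = 29 × 12.5 × 7.7 = 2791.25 m³.
T = 0.161·V/[−S·ln(1−ᾱ)] = 0.161·2791.25/1211.579 = 0.37 s.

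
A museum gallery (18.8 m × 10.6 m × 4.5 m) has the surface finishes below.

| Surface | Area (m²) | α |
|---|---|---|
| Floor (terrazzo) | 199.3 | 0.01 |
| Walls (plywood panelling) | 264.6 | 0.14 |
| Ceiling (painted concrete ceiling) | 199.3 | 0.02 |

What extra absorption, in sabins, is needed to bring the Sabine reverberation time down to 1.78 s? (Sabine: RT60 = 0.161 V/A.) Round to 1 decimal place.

38.1 sabins

Total absorption A₁ = 199.3×0.01 + 264.6×0.14 + 199.3×0.02
  = 1.993 + 37.044 + 3.986 = 43.023 m² sabins.
V = 896.76 m³. Required absorption A₂ = 0.161 × 896.76 / 1.78 = 81.111 sabins.
ΔA = A₂ − A₁ = 81.111 − 43.023 = 38.1 sabins.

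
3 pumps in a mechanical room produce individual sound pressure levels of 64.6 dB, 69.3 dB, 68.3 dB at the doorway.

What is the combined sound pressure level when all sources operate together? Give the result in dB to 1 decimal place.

Converting to relative power and adding: 10^(64.6/10) + 10^(69.3/10) + 10^(68.3/10) = 1.816e+07.
L_total = 10·log₁₀(1.816e+07) = 72.6 dB.

72.6 dB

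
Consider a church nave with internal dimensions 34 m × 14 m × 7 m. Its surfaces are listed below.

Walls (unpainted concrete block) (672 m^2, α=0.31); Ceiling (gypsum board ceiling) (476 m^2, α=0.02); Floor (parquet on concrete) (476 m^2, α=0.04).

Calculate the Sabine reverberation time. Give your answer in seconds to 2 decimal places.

Summing Sᵢαᵢ: 208.320 + 9.520 + 19.040 → A = 236.880 sabins.
Volume V = 34 × 14 × 7 = 3332 m³.
RT60 = 0.161 · V / A = 0.161 × 3332 / 236.880 = 2.26 s.

2.26 seconds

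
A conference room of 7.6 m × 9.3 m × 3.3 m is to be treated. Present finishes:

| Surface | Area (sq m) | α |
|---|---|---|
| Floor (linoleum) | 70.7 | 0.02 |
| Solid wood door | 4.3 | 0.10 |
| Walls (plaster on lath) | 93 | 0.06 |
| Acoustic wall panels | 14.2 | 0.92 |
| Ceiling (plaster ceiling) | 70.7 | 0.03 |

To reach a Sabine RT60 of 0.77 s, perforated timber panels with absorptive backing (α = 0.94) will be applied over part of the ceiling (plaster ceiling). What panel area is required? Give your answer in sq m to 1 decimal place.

A₁ = Σ Sᵢαᵢ = 70.7*0.02 + 4.3*0.10 + 93*0.06 + 14.2*0.92 + 70.7*0.03 = 22.609 sabins.
Required A₂ = 0.161·233.244/0.77 = 48.769 sabins.
Absorption to add: 48.769 − 22.609 = 26.160 sabins.
Each sq m of panel replacing the ceiling (plaster ceiling) adds (0.94 − 0.03) = 0.91 sabins.
Panel area = 26.160 / 0.91 = 28.7 sq m.

28.7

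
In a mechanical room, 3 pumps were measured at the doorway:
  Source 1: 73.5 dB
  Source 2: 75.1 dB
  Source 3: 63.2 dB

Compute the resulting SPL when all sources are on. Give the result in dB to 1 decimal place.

77.5 dB

Sum in the linear (power) domain: Σ 10^(Lᵢ/10) = 10^(73.5/10) + 10^(75.1/10) + 10^(63.2/10) = 5.684e+07.
Combined level = 10 log₁₀(5.684e+07) = 77.5 dB.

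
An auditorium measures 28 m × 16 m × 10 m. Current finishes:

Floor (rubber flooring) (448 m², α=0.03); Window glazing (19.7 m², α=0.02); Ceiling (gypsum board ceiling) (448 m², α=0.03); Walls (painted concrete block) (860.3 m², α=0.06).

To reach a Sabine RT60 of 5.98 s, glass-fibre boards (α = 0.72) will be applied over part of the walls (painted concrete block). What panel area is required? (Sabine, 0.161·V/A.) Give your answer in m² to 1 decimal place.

63.2

Summing Sᵢαᵢ: 13.440 + 0.394 + 13.440 + 51.618 → A₁ = 78.892 sabins.
Required A₂ = 0.161·4480/5.98 = 120.615 sabins.
ΔA needed = 120.615 − 78.892 = 41.723 sabins.
Each m² of panel replacing the walls (painted concrete block) adds (0.72 − 0.06) = 0.66 sabins.
Panel area = 41.723 / 0.66 = 63.2 m².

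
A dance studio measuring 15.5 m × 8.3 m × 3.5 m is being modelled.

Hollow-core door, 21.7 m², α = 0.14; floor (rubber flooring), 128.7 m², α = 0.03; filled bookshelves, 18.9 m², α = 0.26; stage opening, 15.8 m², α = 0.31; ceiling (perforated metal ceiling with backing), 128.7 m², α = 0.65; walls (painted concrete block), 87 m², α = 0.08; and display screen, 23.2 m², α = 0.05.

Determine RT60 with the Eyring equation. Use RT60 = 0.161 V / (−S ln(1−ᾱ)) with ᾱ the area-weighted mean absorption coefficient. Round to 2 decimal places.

0.58 seconds

S = Σ Sᵢ = 424.0 m².
Absorption A = 21.7·0.14 + 128.7·0.03 + 18.9·0.26 + 15.8·0.31 + 128.7·0.65 + 87·0.08 + 23.2·0.05 = 108.486 sabins.
ᾱ = 108.486 / 424.0 = 0.2559.
−S·ln(1−ᾱ) = −424.0 × ln(1 − 0.2559) = 125.326.
V = 15.5 × 8.3 × 3.5 = 450.275 m³.
RT60 = 0.161 × 450.275 / 125.326 = 0.58 s.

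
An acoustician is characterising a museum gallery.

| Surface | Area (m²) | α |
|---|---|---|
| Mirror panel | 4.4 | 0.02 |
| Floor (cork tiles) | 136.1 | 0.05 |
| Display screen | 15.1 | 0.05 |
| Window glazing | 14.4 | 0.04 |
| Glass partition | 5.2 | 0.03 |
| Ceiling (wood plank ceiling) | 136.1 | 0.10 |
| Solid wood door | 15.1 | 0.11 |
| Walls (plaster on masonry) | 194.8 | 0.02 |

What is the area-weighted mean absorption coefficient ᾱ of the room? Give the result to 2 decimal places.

0.05

S = Σ Sᵢ = 4.4 + 136.1 + 15.1 + 14.4 + 5.2 + 136.1 + 15.1 + 194.8 = 521.2 m².
Σ(Sᵢαᵢ) = 4.4*0.02 + 136.1*0.05 + 15.1*0.05 + 14.4*0.04 + 5.2*0.03 + 136.1*0.10 + 15.1*0.11 + 194.8*0.02 = 27.547.
ᾱ = A/S = 0.05.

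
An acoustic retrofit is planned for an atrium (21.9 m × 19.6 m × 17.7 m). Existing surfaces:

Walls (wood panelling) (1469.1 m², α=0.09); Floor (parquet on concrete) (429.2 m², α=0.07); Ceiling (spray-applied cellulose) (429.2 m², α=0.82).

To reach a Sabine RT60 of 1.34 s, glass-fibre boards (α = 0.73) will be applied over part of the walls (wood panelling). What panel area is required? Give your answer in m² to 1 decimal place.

A₁ = Σ Sᵢαᵢ = 1469.1×0.09 + 429.2×0.07 + 429.2×0.82 = 514.207 sabins.
V = 7597.548 m³. Target absorption A₂ = 0.161 × 7597.548 / 1.34 = 912.840 sabins.
Absorption to add: 912.840 − 514.207 = 398.633 sabins.
Net gain per m²: Δα = 0.73 − 0.09 = 0.64.
Panel area = 398.633 / 0.64 = 622.9 m².

622.9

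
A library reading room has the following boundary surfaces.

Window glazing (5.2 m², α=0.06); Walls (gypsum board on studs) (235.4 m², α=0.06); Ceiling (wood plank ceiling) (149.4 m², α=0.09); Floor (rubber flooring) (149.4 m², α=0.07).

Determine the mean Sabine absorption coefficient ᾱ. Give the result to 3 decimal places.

0.071

S = Σ Sᵢ = 5.2 + 235.4 + 149.4 + 149.4 = 539.4 m².
Σ(Sᵢαᵢ) = 5.2*0.06 + 235.4*0.06 + 149.4*0.09 + 149.4*0.07 = 38.340.
ᾱ = A/S = 0.071.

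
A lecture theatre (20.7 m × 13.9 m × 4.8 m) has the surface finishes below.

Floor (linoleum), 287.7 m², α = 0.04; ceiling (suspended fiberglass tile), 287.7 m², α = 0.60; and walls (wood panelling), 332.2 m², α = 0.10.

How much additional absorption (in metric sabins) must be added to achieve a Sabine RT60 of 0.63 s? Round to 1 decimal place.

Equivalent absorption area: A₁ = 287.7*0.04 + 287.7*0.60 + 332.2*0.10 = 217.348 m².
Target A₂ = 0.161·1381.104/0.63 = 352.949 sabins (V = 1381.104 m³).
ΔA = A₂ − A₁ = 352.949 − 217.348 = 135.6 sabins.

135.6 sabins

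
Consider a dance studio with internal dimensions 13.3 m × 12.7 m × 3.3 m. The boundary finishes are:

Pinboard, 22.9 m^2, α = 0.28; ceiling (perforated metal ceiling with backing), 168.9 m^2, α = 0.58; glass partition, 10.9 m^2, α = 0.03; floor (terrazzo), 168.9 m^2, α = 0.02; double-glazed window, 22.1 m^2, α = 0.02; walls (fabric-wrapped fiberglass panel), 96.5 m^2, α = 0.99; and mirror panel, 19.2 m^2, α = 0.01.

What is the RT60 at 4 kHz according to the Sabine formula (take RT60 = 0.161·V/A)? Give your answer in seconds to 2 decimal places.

0.44 s

Summing Sᵢαᵢ: 6.412 + 97.962 + 0.327 + 3.378 + 0.442 + 95.535 + 0.192 → A = 204.248 sabins.
Room volume: 557.403 m³.
Sabine: RT60 = 0.161 × 557.403 / 204.248 = 0.44 s.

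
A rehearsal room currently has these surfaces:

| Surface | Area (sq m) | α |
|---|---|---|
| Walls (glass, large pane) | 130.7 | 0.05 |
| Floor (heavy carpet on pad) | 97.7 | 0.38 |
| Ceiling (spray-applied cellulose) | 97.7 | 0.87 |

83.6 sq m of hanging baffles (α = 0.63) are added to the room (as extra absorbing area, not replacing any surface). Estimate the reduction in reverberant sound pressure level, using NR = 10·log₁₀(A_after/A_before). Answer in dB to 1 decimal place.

Summing Sᵢαᵢ: 6.535 + 37.126 + 84.999 → A_before = 128.660 sabins.
Treatment contributes 83.6·0.63 = 52.668 sabins.
New total A_after = 181.328 sabins.
NR = 10·log₁₀(181.328/128.660) = 1.5 dB.

1.5 dB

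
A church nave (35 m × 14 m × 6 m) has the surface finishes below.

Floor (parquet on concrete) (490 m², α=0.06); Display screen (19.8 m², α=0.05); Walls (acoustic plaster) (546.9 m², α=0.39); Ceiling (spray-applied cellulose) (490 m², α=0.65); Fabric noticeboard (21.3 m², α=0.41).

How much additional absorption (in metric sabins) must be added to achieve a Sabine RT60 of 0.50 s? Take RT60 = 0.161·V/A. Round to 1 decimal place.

Equivalent absorption area: A₁ = 490*0.06 + 19.8*0.05 + 546.9*0.39 + 490*0.65 + 21.3*0.41 = 570.914 m².
V = 2940 m³. Required absorption A₂ = 0.161 × 2940 / 0.50 = 946.680 sabins.
ΔA = A₂ − A₁ = 946.680 − 570.914 = 375.8 sabins.

375.8 sabins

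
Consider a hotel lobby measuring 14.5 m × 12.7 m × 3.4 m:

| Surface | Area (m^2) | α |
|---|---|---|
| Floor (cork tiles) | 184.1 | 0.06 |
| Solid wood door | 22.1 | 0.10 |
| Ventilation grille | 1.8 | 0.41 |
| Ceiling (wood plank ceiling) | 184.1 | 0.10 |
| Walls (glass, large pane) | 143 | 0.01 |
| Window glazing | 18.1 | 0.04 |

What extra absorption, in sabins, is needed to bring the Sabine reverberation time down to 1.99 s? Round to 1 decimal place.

16.1 sabins

Equivalent absorption area: A₁ = 184.1×0.06 + 22.1×0.10 + 1.8×0.41 + 184.1×0.10 + 143×0.01 + 18.1×0.04 = 34.558 m^2.
V = 626.11 m³. Required absorption A₂ = 0.161 × 626.11 / 1.99 = 50.655 sabins.
Additional absorption ΔA = 50.655 − 34.558 = 16.1 sabins.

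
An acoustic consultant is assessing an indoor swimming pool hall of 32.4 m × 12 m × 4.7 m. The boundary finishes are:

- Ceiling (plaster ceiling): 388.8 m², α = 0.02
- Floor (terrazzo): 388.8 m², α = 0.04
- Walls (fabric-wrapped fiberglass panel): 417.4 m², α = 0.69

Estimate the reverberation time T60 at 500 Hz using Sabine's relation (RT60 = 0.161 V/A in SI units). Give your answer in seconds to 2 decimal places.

A = Σ Sᵢαᵢ = 388.8*0.02 + 388.8*0.04 + 417.4*0.69 = 311.334 sabins.
Room volume: 1827.36 m³.
T = 0.161 V/A = 0.161·1827.36/311.334 = 0.94 s.

0.94 seconds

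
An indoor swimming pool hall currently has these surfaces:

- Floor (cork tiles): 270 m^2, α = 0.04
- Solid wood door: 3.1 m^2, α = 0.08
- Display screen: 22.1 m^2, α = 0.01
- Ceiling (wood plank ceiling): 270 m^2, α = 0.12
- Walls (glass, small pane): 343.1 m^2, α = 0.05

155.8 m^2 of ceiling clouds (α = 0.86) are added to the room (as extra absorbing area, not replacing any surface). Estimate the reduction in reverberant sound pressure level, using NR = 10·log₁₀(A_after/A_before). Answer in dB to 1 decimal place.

Equivalent absorption area: A_before = 270*0.04 + 3.1*0.08 + 22.1*0.01 + 270*0.12 + 343.1*0.05 = 60.824 m^2.
Added absorption = 155.8 × 0.86 = 133.988 sabins.
New total A_after = 194.812 sabins.
NR = 10·log₁₀(194.812/60.824) = 5.1 dB.

5.1 dB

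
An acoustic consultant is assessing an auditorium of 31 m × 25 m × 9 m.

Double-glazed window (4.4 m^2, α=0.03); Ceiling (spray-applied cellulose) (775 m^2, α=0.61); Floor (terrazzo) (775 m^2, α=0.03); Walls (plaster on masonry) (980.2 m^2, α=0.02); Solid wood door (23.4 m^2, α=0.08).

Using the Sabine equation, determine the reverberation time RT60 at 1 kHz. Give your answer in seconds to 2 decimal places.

2.17 sec

Equivalent absorption area: A = 4.4·0.03 + 775·0.61 + 775·0.03 + 980.2·0.02 + 23.4·0.08 = 517.608 m^2.
Volume V = 31 × 25 × 9 = 6975 m³.
T = 0.161 V/A = 0.161·6975/517.608 = 2.17 s.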